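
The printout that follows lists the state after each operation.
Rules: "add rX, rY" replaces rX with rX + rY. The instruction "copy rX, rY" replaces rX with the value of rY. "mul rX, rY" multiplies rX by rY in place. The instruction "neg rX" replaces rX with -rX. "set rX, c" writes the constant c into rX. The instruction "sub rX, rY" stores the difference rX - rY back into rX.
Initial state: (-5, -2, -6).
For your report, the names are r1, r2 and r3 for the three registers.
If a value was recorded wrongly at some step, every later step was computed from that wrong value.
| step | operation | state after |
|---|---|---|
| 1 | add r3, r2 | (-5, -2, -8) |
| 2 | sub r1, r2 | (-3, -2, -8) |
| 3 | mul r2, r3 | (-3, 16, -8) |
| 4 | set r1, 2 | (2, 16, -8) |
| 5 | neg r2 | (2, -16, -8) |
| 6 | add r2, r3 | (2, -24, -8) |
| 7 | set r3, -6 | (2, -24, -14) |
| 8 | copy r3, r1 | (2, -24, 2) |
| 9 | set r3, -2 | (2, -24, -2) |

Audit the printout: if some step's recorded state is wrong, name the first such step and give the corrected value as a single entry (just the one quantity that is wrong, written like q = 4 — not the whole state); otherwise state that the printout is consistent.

Recomputing the run from the initial state:
step 1: r1 = -5, r2 = -2, r3 = -8
step 2: r1 = -3, r2 = -2, r3 = -8
step 3: r1 = -3, r2 = 16, r3 = -8
step 4: r1 = 2, r2 = 16, r3 = -8
step 5: r1 = 2, r2 = -16, r3 = -8
step 6: r1 = 2, r2 = -24, r3 = -8
step 7: r1 = 2, r2 = -24, r3 = -6
step 8: r1 = 2, r2 = -24, r3 = 2
step 9: r1 = 2, r2 = -24, r3 = -2
The first disagreement with the printout is at step 7, where the value should be r3 = -6.

step 7, r3 = -6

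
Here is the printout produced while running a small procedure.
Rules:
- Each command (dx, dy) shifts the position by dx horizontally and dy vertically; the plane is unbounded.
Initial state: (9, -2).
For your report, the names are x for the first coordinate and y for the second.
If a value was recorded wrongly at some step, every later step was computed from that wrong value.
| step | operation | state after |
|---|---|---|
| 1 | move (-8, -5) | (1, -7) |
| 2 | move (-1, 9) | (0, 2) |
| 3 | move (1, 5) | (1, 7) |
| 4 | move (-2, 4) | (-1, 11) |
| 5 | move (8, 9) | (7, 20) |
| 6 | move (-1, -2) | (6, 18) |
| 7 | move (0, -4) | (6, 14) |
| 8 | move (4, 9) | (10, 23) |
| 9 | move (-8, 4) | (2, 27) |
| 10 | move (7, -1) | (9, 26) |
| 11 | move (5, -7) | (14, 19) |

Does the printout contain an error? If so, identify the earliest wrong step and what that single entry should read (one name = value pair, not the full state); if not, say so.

no error

Step 1: x = 9 + (-8) = 1, y = -2 + (-5) = -7 — in agreement.
Step 2: x = 1 + (-1) = 0, y = -7 + (9) = 2 — verified.
Step 3: x = 0 + (1) = 1, y = 2 + (5) = 7 — checks out.
Step 4: x = 1 + (-2) = -1, y = 7 + (4) = 11 — same as recorded.
Step 5: x = -1 + (8) = 7, y = 11 + (9) = 20 — consistent with the printout.
Step 6: x = 7 + (-1) = 6, y = 20 + (-2) = 18 — same as recorded.
Step 7: x = 6 + (0) = 6, y = 18 + (-4) = 14 — matches.
Step 8: x = 6 + (4) = 10, y = 14 + (9) = 23 — in agreement.
Step 9: x = 10 + (-8) = 2, y = 23 + (4) = 27 — no discrepancy.
Step 10: x = 2 + (7) = 9, y = 27 + (-1) = 26 — same as recorded.
Step 11: x = 9 + (5) = 14, y = 26 + (-7) = 19 — agrees with the printout.
Each recorded entry agrees with the recomputation.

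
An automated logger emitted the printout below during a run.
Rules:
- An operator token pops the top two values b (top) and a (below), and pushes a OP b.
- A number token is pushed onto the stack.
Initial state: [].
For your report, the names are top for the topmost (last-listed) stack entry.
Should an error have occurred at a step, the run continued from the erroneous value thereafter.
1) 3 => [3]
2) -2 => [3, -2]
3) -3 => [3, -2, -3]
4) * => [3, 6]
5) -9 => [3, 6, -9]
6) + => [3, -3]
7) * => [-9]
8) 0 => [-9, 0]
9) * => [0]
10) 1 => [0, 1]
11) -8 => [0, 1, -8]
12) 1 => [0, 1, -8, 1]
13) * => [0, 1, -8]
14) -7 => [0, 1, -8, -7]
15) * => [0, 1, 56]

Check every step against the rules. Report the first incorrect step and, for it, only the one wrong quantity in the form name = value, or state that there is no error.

no error

Recomputing the run from the initial state:
step 1: [3]
step 2: [3, -2]
step 3: [3, -2, -3]
step 4: [3, 6]
step 5: [3, 6, -9]
step 6: [3, -3]
step 7: [-9]
step 8: [-9, 0]
step 9: [0]
step 10: [0, 1]
step 11: [0, 1, -8]
step 12: [0, 1, -8, 1]
step 13: [0, 1, -8]
step 14: [0, 1, -8, -7]
step 15: [0, 1, 56]
This matches the printout at every step.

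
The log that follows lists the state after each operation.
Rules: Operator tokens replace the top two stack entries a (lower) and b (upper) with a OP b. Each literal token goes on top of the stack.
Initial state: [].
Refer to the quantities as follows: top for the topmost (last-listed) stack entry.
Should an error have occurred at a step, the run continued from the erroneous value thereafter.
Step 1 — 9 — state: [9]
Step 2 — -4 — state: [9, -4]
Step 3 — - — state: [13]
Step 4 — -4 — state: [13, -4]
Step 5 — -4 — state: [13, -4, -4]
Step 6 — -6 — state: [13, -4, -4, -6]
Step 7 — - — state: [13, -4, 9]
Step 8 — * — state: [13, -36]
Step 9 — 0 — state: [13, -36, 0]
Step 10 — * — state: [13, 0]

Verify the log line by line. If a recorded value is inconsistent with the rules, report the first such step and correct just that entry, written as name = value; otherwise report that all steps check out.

step 7, top = 2

Step 1: push 9: top = 9 — checks out.
Step 2: push -4: top = -4 — checks out.
Step 3: 9 - -4 = 13 — checks out.
Step 4: push -4: top = -4 — agrees with the log.
Step 5: push -4: top = -4 — verified.
Step 6: push -6: top = -6 — checks out.
Step 7: -4 - -6 = 2 — the recorded entry deviates here.
The audit stops at step 7: the recorded entry is wrong and should be top = 2.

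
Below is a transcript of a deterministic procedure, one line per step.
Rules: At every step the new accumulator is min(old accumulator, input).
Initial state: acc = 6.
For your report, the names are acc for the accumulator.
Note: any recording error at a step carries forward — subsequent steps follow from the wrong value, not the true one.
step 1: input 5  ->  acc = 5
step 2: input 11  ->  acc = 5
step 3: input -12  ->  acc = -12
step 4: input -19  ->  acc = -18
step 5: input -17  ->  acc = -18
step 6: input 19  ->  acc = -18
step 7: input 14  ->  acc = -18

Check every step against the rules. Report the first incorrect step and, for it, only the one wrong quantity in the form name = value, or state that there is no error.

step 4, acc = -19

Step 1: acc = min(6, 5) = 5 — matches.
Step 2: acc = min(5, 11) = 5 — same as recorded.
Step 3: acc = min(5, -12) = -12 — matches.
Step 4: acc = min(-12, -19) = -19 — first mismatch against the transcript.
First deviation found at step 4; the corrected entry is acc = -19.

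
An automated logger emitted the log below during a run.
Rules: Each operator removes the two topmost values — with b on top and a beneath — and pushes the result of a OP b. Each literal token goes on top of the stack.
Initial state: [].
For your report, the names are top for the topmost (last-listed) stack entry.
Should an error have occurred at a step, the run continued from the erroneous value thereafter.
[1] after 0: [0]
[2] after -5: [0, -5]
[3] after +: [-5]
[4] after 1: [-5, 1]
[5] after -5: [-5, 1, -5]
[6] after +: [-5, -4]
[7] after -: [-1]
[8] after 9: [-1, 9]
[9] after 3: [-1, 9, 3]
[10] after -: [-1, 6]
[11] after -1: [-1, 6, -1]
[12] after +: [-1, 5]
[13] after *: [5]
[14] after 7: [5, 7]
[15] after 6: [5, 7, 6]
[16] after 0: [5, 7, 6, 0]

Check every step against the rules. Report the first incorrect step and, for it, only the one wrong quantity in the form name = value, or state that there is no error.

step 13, top = -5

step 1: push 0: top = 0 -> exactly as logged
step 2: push -5: top = -5 -> same as recorded
step 3: 0 + -5 = -5 -> checks out
step 4: push 1: top = 1 -> confirmed correct
step 5: push -5: top = -5 -> confirmed correct
step 6: 1 + -5 = -4 -> in agreement
step 7: -5 - -4 = -1 -> matches
step 8: push 9: top = 9 -> confirmed correct
step 9: push 3: top = 3 -> in agreement
step 10: 9 - 3 = 6 -> exactly as logged
step 11: push -1: top = -1 -> agrees with the log
step 12: 6 + -1 = 5 -> no discrepancy
step 13: -1 * 5 = -5 -> not what was recorded
First deviation found at step 13; the corrected entry is top = -5.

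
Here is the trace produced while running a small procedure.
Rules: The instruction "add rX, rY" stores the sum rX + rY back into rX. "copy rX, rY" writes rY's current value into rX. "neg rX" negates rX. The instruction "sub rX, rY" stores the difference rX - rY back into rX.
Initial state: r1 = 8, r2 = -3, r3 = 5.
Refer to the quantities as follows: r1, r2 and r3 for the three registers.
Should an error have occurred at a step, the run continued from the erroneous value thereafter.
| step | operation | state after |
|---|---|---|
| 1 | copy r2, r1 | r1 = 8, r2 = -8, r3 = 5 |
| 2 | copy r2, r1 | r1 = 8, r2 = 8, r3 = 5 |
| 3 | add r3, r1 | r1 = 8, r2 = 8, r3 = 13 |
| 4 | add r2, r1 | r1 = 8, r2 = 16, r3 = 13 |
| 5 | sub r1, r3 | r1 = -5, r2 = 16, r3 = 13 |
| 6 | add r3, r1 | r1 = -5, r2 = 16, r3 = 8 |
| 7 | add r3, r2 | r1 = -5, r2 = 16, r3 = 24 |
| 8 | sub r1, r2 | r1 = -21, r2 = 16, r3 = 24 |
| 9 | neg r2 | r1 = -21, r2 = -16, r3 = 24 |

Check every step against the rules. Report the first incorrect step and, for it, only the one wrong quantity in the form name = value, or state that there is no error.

step 1, r2 = 8

Recomputing the run from the initial state:
step 1: r1 = 8, r2 = 8, r3 = 5
step 2: r1 = 8, r2 = 8, r3 = 5
step 3: r1 = 8, r2 = 8, r3 = 13
step 4: r1 = 8, r2 = 16, r3 = 13
step 5: r1 = -5, r2 = 16, r3 = 13
step 6: r1 = -5, r2 = 16, r3 = 8
step 7: r1 = -5, r2 = 16, r3 = 24
step 8: r1 = -21, r2 = 16, r3 = 24
step 9: r1 = -21, r2 = -16, r3 = 24
The first disagreement with the trace is at step 1, where the value should be r2 = 8.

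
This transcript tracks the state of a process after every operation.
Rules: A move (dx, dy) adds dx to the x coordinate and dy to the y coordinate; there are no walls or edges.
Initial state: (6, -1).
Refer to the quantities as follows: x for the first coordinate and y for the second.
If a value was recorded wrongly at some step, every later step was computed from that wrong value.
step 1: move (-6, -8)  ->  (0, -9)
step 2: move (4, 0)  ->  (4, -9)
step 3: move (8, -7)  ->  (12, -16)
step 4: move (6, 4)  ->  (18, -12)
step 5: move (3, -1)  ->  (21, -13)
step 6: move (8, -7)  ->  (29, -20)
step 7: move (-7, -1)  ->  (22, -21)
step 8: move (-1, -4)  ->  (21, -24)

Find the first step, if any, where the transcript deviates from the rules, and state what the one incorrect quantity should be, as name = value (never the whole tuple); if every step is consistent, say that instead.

step 8, y = -25

Step 1: x = 6 + (-6) = 0, y = -1 + (-8) = -9 — exactly as logged.
Step 2: x = 0 + (4) = 4, y = -9 + (0) = -9 — no discrepancy.
Step 3: x = 4 + (8) = 12, y = -9 + (-7) = -16 — exactly as logged.
Step 4: x = 12 + (6) = 18, y = -16 + (4) = -12 — checks out.
Step 5: x = 18 + (3) = 21, y = -12 + (-1) = -13 — agrees with the transcript.
Step 6: x = 21 + (8) = 29, y = -13 + (-7) = -20 — consistent with the transcript.
Step 7: x = 29 + (-7) = 22, y = -20 + (-1) = -21 — exactly as logged.
Step 8: x = 22 + (-1) = 21, y = -21 + (-4) = -25 — not what was recorded.
First deviation found at step 8; the corrected entry is y = -25.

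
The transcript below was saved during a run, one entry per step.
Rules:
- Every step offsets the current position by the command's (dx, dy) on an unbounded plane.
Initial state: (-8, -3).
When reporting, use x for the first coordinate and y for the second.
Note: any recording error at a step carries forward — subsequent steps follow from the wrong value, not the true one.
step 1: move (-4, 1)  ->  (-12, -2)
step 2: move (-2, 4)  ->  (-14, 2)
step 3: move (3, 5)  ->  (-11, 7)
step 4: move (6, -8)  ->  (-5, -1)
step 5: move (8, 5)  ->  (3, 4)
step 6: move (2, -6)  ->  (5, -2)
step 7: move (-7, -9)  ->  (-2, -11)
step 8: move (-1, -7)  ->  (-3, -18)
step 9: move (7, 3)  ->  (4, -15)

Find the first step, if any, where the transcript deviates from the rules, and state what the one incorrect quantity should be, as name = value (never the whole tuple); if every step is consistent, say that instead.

no error

Step 1: x = -8 + (-4) = -12, y = -3 + (1) = -2 — consistent with the transcript.
Step 2: x = -12 + (-2) = -14, y = -2 + (4) = 2 — agrees with the transcript.
Step 3: x = -14 + (3) = -11, y = 2 + (5) = 7 — same as recorded.
Step 4: x = -11 + (6) = -5, y = 7 + (-8) = -1 — matches.
Step 5: x = -5 + (8) = 3, y = -1 + (5) = 4 — consistent with the transcript.
Step 6: x = 3 + (2) = 5, y = 4 + (-6) = -2 — matches.
Step 7: x = 5 + (-7) = -2, y = -2 + (-9) = -11 — matches.
Step 8: x = -2 + (-1) = -3, y = -11 + (-7) = -18 — exactly as logged.
Step 9: x = -3 + (7) = 4, y = -18 + (3) = -15 — exactly as logged.
Each recorded entry agrees with the recomputation.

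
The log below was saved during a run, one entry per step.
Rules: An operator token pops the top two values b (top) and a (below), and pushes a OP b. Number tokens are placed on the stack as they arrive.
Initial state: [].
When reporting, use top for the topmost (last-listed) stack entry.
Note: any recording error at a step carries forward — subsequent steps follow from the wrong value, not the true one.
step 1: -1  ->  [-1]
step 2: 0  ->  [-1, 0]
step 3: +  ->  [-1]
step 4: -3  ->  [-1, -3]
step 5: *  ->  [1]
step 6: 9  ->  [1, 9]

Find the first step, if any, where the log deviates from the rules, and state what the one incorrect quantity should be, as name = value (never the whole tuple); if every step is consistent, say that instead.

step 5, top = 3

Recomputing the run from the initial state:
step 1: [-1]
step 2: [-1, 0]
step 3: [-1]
step 4: [-1, -3]
step 5: [3]
step 6: [3, 9]
The first disagreement with the log is at step 5, where the value should be top = 3.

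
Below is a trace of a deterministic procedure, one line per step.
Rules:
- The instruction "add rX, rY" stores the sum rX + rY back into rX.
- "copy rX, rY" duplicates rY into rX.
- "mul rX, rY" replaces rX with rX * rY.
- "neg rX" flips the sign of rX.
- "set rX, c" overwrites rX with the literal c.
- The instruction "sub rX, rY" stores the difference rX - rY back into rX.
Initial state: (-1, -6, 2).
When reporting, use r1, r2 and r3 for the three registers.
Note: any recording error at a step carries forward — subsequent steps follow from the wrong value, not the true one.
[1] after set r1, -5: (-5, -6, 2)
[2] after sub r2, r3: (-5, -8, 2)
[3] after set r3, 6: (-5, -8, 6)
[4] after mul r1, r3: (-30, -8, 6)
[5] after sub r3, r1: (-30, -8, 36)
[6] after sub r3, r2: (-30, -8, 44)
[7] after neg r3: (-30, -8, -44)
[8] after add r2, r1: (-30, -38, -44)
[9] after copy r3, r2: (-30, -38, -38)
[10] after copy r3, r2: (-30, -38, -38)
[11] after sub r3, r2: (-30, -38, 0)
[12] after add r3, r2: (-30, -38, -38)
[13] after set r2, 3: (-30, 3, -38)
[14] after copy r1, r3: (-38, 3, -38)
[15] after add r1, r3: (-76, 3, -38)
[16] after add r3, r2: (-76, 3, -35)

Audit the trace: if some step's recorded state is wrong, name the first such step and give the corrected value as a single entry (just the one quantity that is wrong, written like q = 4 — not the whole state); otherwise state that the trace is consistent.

no error

Recomputing the run from the initial state:
step 1: r1 = -5, r2 = -6, r3 = 2
step 2: r1 = -5, r2 = -8, r3 = 2
step 3: r1 = -5, r2 = -8, r3 = 6
step 4: r1 = -30, r2 = -8, r3 = 6
step 5: r1 = -30, r2 = -8, r3 = 36
step 6: r1 = -30, r2 = -8, r3 = 44
step 7: r1 = -30, r2 = -8, r3 = -44
step 8: r1 = -30, r2 = -38, r3 = -44
step 9: r1 = -30, r2 = -38, r3 = -38
step 10: r1 = -30, r2 = -38, r3 = -38
step 11: r1 = -30, r2 = -38, r3 = 0
step 12: r1 = -30, r2 = -38, r3 = -38
step 13: r1 = -30, r2 = 3, r3 = -38
step 14: r1 = -38, r2 = 3, r3 = -38
step 15: r1 = -76, r2 = 3, r3 = -38
step 16: r1 = -76, r2 = 3, r3 = -35
This matches the trace at every step.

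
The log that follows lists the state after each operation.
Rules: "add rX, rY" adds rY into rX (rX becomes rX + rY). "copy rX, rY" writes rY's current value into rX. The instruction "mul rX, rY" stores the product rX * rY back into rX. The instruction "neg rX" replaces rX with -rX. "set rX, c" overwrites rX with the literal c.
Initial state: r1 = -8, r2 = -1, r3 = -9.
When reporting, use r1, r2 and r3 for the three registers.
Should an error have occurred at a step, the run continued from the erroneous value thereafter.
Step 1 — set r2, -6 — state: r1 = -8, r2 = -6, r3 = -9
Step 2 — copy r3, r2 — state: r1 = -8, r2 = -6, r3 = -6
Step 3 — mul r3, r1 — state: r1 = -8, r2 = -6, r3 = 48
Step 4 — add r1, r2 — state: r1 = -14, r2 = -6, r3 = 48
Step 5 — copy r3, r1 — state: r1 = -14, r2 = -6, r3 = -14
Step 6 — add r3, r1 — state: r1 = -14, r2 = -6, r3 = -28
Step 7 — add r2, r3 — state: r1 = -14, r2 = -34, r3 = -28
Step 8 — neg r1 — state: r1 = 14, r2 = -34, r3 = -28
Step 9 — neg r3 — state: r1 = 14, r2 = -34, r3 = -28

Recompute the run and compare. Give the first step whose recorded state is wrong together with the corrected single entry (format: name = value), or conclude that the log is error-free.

step 9, r3 = 28

1. r2 = -6 (exactly as logged)
2. r3 = -6 (checks out)
3. r3 = -6 * -8 = 48 (same as recorded)
4. r1 = -8 + -6 = -14 (checks out)
5. r3 = -14 (verified)
6. r3 = -14 + -14 = -28 (verified)
7. r2 = -6 + -28 = -34 (consistent with the log)
8. r1 = -(-14) = 14 (checks out)
9. r3 = -(-28) = 28 (a discrepancy with the log)
That makes step 9 the first incorrect line — r3 = 28 is what it should show.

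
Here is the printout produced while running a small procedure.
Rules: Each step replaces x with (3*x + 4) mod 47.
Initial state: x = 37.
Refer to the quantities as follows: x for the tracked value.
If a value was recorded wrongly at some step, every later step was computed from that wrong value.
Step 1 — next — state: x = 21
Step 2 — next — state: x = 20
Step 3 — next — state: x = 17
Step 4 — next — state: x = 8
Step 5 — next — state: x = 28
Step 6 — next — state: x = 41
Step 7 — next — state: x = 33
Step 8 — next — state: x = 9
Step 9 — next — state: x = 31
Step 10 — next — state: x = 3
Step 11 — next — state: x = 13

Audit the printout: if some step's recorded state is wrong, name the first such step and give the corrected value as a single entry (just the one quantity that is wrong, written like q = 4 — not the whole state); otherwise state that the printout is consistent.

no error

Recomputing the run from the initial state:
step 1: x = 21
step 2: x = 20
step 3: x = 17
step 4: x = 8
step 5: x = 28
step 6: x = 41
step 7: x = 33
step 8: x = 9
step 9: x = 31
step 10: x = 3
step 11: x = 13
This matches the printout at every step.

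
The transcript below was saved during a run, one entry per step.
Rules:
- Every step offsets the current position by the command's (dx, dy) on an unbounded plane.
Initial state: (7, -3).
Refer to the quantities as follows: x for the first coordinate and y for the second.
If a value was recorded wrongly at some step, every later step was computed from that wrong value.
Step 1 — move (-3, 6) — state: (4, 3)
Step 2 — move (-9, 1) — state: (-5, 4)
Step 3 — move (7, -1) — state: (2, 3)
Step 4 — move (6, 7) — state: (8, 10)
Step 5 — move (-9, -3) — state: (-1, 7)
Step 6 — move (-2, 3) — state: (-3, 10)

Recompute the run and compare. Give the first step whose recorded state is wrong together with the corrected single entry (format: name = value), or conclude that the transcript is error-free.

no error

1. x = 7 + (-3) = 4, y = -3 + (6) = 3 (exactly as logged)
2. x = 4 + (-9) = -5, y = 3 + (1) = 4 (no discrepancy)
3. x = -5 + (7) = 2, y = 4 + (-1) = 3 (verified)
4. x = 2 + (6) = 8, y = 3 + (7) = 10 (no discrepancy)
5. x = 8 + (-9) = -1, y = 10 + (-3) = 7 (matches)
6. x = -1 + (-2) = -3, y = 7 + (3) = 10 (exactly as logged)
Every step is consistent.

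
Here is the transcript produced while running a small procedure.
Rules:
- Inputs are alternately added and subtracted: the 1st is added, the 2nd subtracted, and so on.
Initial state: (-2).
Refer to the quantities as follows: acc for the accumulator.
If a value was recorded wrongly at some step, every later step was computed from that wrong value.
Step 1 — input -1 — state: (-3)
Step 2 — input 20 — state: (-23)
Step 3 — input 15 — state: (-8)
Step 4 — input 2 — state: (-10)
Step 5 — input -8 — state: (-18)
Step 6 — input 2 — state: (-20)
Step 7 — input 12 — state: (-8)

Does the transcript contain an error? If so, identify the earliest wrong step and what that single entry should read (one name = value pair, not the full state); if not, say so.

no error

Step 1: acc = -2 + -1 = -3 — verified.
Step 2: acc = -3 - 20 = -23 — consistent with the transcript.
Step 3: acc = -23 + 15 = -8 — checks out.
Step 4: acc = -8 - 2 = -10 — matches.
Step 5: acc = -10 + -8 = -18 — exactly as logged.
Step 6: acc = -18 - 2 = -20 — checks out.
Step 7: acc = -20 + 12 = -8 — verified.
All steps check out; nothing to correct.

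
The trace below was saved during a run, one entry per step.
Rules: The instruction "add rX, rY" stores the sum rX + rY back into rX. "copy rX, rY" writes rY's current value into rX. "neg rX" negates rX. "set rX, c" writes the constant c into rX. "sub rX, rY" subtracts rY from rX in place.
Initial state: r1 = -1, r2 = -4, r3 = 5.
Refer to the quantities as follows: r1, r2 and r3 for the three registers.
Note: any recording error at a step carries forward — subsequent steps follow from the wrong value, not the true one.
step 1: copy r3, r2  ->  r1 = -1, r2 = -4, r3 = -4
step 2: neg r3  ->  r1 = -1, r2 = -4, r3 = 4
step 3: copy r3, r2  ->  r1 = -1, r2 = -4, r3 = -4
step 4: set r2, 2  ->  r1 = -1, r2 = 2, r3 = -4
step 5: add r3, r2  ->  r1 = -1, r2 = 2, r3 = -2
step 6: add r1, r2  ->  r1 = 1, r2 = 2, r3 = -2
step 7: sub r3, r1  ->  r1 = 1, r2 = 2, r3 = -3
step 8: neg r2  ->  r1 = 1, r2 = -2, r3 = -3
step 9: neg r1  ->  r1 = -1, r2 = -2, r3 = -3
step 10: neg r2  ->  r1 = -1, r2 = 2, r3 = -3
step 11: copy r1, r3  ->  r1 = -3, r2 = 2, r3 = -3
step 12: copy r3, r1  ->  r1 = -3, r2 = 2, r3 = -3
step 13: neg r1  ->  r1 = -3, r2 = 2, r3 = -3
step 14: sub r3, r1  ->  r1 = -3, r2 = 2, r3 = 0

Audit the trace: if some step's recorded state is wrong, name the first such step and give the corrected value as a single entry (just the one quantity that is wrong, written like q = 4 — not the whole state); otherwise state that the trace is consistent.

step 13, r1 = 3

Recomputing the run from the initial state:
step 1: r1 = -1, r2 = -4, r3 = -4
step 2: r1 = -1, r2 = -4, r3 = 4
step 3: r1 = -1, r2 = -4, r3 = -4
step 4: r1 = -1, r2 = 2, r3 = -4
step 5: r1 = -1, r2 = 2, r3 = -2
step 6: r1 = 1, r2 = 2, r3 = -2
step 7: r1 = 1, r2 = 2, r3 = -3
step 8: r1 = 1, r2 = -2, r3 = -3
step 9: r1 = -1, r2 = -2, r3 = -3
step 10: r1 = -1, r2 = 2, r3 = -3
step 11: r1 = -3, r2 = 2, r3 = -3
step 12: r1 = -3, r2 = 2, r3 = -3
step 13: r1 = 3, r2 = 2, r3 = -3
step 14: r1 = 3, r2 = 2, r3 = -6
The first disagreement with the trace is at step 13, where the value should be r1 = 3.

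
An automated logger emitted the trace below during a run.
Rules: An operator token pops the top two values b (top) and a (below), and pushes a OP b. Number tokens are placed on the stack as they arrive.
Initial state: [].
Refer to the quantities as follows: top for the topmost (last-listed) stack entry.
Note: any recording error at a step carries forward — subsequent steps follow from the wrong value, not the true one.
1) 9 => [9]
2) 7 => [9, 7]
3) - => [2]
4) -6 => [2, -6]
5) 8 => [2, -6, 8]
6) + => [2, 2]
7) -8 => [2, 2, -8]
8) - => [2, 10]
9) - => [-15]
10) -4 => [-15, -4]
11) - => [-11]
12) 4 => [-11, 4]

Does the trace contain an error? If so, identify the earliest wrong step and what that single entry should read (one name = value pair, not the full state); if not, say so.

step 9, top = -8

step 1: push 9: top = 9 -> verified
step 2: push 7: top = 7 -> confirmed correct
step 3: 9 - 7 = 2 -> matches
step 4: push -6: top = -6 -> exactly as logged
step 5: push 8: top = 8 -> consistent with the trace
step 6: -6 + 8 = 2 -> checks out
step 7: push -8: top = -8 -> exactly as logged
step 8: 2 - -8 = 10 -> same as recorded
step 9: 2 - 10 = -8 -> a discrepancy with the trace
The earliest wrong entry is at step 9: it should read top = -8.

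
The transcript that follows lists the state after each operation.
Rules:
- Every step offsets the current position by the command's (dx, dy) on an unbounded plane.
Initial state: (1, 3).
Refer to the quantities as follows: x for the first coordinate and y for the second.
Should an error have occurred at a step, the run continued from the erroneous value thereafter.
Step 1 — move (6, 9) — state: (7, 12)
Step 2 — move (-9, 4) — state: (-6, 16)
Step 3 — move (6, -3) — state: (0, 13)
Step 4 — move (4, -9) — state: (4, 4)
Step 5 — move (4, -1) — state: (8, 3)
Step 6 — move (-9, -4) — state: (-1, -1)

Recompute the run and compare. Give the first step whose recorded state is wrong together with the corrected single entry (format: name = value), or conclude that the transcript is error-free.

Step 1: x = 1 + (6) = 7, y = 3 + (9) = 12 — no discrepancy.
Step 2: x = 7 + (-9) = -2, y = 12 + (4) = 16 — first mismatch against the transcript.
Conclusion: step 2 carries the first error; the entry should be x = -2.

step 2, x = -2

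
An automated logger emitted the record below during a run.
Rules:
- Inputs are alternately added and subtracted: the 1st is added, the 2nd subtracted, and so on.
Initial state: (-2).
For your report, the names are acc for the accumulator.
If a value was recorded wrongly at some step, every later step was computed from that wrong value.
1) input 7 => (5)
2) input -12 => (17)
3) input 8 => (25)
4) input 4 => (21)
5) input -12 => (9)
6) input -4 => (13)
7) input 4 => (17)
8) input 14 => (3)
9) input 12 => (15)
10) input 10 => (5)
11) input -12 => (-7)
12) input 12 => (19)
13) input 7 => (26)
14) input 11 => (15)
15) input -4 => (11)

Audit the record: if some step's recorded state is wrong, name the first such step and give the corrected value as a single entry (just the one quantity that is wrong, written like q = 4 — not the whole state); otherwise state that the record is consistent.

Recomputing the run from the initial state:
step 1: acc = 5
step 2: acc = 17
step 3: acc = 25
step 4: acc = 21
step 5: acc = 9
step 6: acc = 13
step 7: acc = 17
step 8: acc = 3
step 9: acc = 15
step 10: acc = 5
step 11: acc = -7
step 12: acc = -19
step 13: acc = -12
step 14: acc = -23
step 15: acc = -27
The first disagreement with the record is at step 12, where the value should be acc = -19.

step 12, acc = -19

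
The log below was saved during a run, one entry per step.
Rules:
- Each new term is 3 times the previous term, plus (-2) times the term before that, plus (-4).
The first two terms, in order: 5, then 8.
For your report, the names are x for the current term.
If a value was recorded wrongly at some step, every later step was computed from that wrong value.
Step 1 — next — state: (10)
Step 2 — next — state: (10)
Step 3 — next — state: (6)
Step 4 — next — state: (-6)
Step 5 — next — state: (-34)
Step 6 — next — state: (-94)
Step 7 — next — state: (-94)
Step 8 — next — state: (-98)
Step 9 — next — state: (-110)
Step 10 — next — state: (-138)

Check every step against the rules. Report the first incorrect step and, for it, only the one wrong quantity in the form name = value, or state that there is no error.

Recomputing the run from the initial state:
step 1: x = 10
step 2: x = 10
step 3: x = 6
step 4: x = -6
step 5: x = -34
step 6: x = -94
step 7: x = -218
step 8: x = -470
step 9: x = -978
step 10: x = -1998
The first disagreement with the log is at step 7, where the value should be x = -218.

step 7, x = -218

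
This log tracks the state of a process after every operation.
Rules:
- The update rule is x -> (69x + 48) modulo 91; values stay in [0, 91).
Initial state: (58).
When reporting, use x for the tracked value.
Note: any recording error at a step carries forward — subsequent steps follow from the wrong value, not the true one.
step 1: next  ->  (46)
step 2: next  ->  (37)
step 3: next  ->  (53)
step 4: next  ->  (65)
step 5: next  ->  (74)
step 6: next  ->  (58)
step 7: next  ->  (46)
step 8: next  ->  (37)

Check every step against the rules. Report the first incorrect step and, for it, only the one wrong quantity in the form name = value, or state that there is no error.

no error

Step 1: x = (69*58 + 48) mod 91 = 46 — verified.
Step 2: x = (69*46 + 48) mod 91 = 37 — no discrepancy.
Step 3: x = (69*37 + 48) mod 91 = 53 — in agreement.
Step 4: x = (69*53 + 48) mod 91 = 65 — in agreement.
Step 5: x = (69*65 + 48) mod 91 = 74 — same as recorded.
Step 6: x = (69*74 + 48) mod 91 = 58 — agrees with the log.
Step 7: x = (69*58 + 48) mod 91 = 46 — no discrepancy.
Step 8: x = (69*46 + 48) mod 91 = 37 — exactly as logged.
The whole run recomputes cleanly — no discrepancies.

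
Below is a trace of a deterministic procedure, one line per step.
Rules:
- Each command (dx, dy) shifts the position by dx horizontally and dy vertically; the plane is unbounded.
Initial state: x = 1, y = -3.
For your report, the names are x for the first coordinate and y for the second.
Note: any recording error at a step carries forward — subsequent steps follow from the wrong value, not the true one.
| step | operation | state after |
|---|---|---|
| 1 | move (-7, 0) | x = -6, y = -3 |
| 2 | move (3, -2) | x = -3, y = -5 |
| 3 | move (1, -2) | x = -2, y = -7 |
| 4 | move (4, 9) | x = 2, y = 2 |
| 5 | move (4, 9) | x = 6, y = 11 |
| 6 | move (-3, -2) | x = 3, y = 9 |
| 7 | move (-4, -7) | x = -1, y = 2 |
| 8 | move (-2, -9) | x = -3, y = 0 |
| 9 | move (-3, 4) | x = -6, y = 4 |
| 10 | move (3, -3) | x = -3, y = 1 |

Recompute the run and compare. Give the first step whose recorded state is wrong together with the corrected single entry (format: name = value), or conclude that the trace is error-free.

step 1: x = 1 + (-7) = -6, y = -3 + (0) = -3 -> verified
step 2: x = -6 + (3) = -3, y = -3 + (-2) = -5 -> no discrepancy
step 3: x = -3 + (1) = -2, y = -5 + (-2) = -7 -> checks out
step 4: x = -2 + (4) = 2, y = -7 + (9) = 2 -> confirmed correct
step 5: x = 2 + (4) = 6, y = 2 + (9) = 11 -> same as recorded
step 6: x = 6 + (-3) = 3, y = 11 + (-2) = 9 -> confirmed correct
step 7: x = 3 + (-4) = -1, y = 9 + (-7) = 2 -> confirmed correct
step 8: x = -1 + (-2) = -3, y = 2 + (-9) = -7 -> this is not what the trace shows
First deviation found at step 8; the corrected entry is y = -7.

step 8, y = -7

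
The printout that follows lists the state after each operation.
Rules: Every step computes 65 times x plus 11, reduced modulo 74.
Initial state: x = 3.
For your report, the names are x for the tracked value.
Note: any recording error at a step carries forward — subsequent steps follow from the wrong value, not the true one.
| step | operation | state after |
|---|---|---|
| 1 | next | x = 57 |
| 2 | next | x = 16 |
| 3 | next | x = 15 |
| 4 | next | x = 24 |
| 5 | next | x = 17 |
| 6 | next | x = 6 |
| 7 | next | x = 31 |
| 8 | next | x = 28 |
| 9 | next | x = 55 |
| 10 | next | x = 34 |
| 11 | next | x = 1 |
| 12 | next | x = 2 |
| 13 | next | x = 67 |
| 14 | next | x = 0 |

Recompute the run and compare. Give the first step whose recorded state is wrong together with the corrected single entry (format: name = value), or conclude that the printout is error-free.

step 1, x = 58

1. x = (65*3 + 11) mod 74 = 58 (a discrepancy with the printout)
The earliest wrong entry is at step 1: it should read x = 58.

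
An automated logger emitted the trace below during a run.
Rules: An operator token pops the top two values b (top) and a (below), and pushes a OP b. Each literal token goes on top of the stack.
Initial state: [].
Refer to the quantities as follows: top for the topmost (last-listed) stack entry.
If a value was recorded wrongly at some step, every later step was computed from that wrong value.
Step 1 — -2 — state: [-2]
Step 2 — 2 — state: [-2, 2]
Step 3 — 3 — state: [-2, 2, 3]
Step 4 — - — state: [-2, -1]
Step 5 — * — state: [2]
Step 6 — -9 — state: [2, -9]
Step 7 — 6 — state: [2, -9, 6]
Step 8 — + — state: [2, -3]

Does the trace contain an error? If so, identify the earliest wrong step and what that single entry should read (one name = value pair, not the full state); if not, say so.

Step 1: push -2: top = -2 — agrees with the trace.
Step 2: push 2: top = 2 — exactly as logged.
Step 3: push 3: top = 3 — checks out.
Step 4: 2 - 3 = -1 — exactly as logged.
Step 5: -2 * -1 = 2 — matches.
Step 6: push -9: top = -9 — checks out.
Step 7: push 6: top = 6 — agrees with the trace.
Step 8: -9 + 6 = -3 — verified.
The whole run recomputes cleanly — no discrepancies.

no error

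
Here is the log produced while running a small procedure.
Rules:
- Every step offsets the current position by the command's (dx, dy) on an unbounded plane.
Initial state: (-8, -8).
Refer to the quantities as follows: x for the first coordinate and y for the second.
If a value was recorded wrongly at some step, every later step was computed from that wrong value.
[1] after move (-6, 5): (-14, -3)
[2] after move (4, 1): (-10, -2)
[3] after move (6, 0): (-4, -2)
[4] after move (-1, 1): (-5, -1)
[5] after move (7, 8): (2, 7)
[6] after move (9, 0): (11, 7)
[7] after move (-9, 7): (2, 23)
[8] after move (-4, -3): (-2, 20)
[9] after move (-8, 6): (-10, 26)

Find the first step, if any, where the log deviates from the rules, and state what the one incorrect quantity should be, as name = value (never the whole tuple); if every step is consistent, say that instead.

Step 1: x = -8 + (-6) = -14, y = -8 + (5) = -3 — in agreement.
Step 2: x = -14 + (4) = -10, y = -3 + (1) = -2 — agrees with the log.
Step 3: x = -10 + (6) = -4, y = -2 + (0) = -2 — same as recorded.
Step 4: x = -4 + (-1) = -5, y = -2 + (1) = -1 — checks out.
Step 5: x = -5 + (7) = 2, y = -1 + (8) = 7 — checks out.
Step 6: x = 2 + (9) = 11, y = 7 + (0) = 7 — in agreement.
Step 7: x = 11 + (-9) = 2, y = 7 + (7) = 14 — not what was recorded.
First incorrect step: 7; the correct value is y = 14.

step 7, y = 14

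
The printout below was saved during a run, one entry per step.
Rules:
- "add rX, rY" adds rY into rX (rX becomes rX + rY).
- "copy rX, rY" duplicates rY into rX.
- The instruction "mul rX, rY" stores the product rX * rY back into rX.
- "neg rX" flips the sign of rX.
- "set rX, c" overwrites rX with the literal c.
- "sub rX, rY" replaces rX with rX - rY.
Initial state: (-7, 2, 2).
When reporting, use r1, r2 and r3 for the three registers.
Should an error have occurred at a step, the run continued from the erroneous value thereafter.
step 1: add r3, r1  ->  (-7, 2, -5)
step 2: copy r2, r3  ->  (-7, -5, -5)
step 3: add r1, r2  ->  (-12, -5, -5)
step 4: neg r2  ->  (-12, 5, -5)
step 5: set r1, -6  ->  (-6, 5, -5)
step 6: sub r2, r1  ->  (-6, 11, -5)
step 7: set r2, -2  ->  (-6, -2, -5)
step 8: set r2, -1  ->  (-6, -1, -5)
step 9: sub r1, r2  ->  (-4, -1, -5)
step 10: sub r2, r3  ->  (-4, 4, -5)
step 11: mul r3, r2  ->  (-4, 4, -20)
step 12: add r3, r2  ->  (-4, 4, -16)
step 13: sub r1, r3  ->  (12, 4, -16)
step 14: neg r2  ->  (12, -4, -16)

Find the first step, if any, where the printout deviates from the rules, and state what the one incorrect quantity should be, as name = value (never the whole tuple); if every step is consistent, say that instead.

step 1: r3 = 2 + -7 = -5 -> consistent with the printout
step 2: r2 = -5 -> checks out
step 3: r1 = -7 + -5 = -12 -> consistent with the printout
step 4: r2 = -(-5) = 5 -> checks out
step 5: r1 = -6 -> in agreement
step 6: r2 = 5 - -6 = 11 -> agrees with the printout
step 7: r2 = -2 -> no discrepancy
step 8: r2 = -1 -> matches
step 9: r1 = -6 - -1 = -5 -> a discrepancy with the printout
First incorrect step: 9; the correct value is r1 = -5.

step 9, r1 = -5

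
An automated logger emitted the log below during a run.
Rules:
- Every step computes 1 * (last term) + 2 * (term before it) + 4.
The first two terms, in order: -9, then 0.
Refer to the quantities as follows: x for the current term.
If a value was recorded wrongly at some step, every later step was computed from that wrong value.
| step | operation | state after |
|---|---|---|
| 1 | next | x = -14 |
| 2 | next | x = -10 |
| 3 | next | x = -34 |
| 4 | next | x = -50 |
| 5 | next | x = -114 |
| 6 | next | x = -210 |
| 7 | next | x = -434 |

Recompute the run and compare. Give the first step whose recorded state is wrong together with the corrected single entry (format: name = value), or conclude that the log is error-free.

no error

Recomputing the run from the initial state:
step 1: x = -14
step 2: x = -10
step 3: x = -34
step 4: x = -50
step 5: x = -114
step 6: x = -210
step 7: x = -434
This matches the log at every step.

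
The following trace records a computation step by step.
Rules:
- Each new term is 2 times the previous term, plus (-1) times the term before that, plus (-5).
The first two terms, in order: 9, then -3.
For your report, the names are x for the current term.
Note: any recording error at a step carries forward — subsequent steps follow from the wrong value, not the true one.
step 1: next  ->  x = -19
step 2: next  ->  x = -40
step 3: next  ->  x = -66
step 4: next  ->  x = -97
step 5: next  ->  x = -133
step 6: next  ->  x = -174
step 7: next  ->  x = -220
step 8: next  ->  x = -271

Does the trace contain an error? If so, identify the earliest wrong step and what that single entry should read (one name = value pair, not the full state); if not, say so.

step 1, x = -20

step 1: x = 2*(-3) + (-1)*(9) + (-5) = -20 -> not what was recorded
First deviation found at step 1; the corrected entry is x = -20.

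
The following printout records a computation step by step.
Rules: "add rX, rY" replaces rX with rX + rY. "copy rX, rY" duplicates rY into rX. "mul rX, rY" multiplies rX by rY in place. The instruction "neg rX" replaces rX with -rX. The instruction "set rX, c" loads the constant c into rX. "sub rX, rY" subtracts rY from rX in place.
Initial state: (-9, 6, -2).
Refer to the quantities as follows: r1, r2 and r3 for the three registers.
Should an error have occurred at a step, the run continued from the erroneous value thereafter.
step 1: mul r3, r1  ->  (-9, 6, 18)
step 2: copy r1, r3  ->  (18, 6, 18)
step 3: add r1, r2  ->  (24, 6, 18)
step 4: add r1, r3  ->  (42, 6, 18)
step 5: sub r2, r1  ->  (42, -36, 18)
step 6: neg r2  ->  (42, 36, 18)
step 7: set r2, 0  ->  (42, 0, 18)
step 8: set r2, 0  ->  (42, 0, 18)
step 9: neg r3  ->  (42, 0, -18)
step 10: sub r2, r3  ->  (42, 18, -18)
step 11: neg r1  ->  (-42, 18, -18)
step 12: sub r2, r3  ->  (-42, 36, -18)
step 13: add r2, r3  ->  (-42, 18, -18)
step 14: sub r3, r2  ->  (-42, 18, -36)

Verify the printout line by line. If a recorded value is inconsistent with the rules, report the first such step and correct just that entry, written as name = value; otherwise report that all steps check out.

no error

1. r3 = -2 * -9 = 18 (no discrepancy)
2. r1 = 18 (verified)
3. r1 = 18 + 6 = 24 (exactly as logged)
4. r1 = 24 + 18 = 42 (matches)
5. r2 = 6 - 42 = -36 (in agreement)
6. r2 = -(-36) = 36 (same as recorded)
7. r2 = 0 (in agreement)
8. r2 = 0 (confirmed correct)
9. r3 = -(18) = -18 (same as recorded)
10. r2 = 0 - -18 = 18 (exactly as logged)
11. r1 = -(42) = -42 (consistent with the printout)
12. r2 = 18 - -18 = 36 (verified)
13. r2 = 36 + -18 = 18 (no discrepancy)
14. r3 = -18 - 18 = -36 (checks out)
All steps check out; nothing to correct.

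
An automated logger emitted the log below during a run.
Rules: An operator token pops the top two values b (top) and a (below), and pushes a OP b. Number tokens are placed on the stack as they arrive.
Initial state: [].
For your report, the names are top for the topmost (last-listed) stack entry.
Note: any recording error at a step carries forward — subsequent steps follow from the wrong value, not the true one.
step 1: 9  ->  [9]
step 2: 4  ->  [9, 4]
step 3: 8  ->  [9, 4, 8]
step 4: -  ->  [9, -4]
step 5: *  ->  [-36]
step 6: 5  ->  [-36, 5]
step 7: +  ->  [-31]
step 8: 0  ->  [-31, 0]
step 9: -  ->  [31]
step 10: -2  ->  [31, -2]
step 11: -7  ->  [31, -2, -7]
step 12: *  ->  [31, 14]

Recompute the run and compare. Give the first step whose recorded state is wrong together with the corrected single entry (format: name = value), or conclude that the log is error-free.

step 9, top = -31

Step 1: push 9: top = 9 — verified.
Step 2: push 4: top = 4 — matches.
Step 3: push 8: top = 8 — exactly as logged.
Step 4: 4 - 8 = -4 — verified.
Step 5: 9 * -4 = -36 — matches.
Step 6: push 5: top = 5 — confirmed correct.
Step 7: -36 + 5 = -31 — consistent with the log.
Step 8: push 0: top = 0 — consistent with the log.
Step 9: -31 - 0 = -31 — the log has a different value.
So the first discrepancy is step 9, where the right value is top = -31.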